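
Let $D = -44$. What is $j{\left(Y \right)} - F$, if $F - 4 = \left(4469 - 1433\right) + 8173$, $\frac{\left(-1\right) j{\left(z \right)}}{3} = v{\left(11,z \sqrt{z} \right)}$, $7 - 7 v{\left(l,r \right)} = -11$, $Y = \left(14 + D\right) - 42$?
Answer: $- \frac{78545}{7} \approx -11221.0$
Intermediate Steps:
$Y = -72$ ($Y = \left(14 - 44\right) - 42 = -30 - 42 = -72$)
$v{\left(l,r \right)} = \frac{18}{7}$ ($v{\left(l,r \right)} = 1 - - \frac{11}{7} = 1 + \frac{11}{7} = \frac{18}{7}$)
$j{\left(z \right)} = - \frac{54}{7}$ ($j{\left(z \right)} = \left(-3\right) \frac{18}{7} = - \frac{54}{7}$)
$F = 11213$ ($F = 4 + \left(\left(4469 - 1433\right) + 8173\right) = 4 + \left(3036 + 8173\right) = 4 + 11209 = 11213$)
$j{\left(Y \right)} - F = - \frac{54}{7} - 11213 = - \frac{78545}{7}$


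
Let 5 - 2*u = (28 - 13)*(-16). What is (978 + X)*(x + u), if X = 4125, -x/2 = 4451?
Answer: -89603577/2 ≈ -4.4802e+7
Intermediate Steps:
x = -8902 (x = -2*4451 = -8902)
u = 245/2 (u = 5/2 - (28 - 13)*(-16)/2 = 5/2 - 15*(-16)/2 = 5/2 - ½*(-240) = 5/2 + 120 = 245/2 ≈ 122.50)
(978 + X)*(x + u) = (978 + 4125)*(-8902 + 245/2) = 5103*(-17559/2) = -89603577/2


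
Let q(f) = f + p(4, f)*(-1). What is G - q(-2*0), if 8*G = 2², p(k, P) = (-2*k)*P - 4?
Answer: -7/2 ≈ -3.5000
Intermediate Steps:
p(k, P) = -4 - 2*P*k (p(k, P) = -2*P*k - 4 = -4 - 2*P*k)
q(f) = 4 + 9*f (q(f) = f + (-4 - 2*f*4)*(-1) = f + (-4 - 8*f)*(-1) = f + (4 + 8*f) = 4 + 9*f)
G = ½ (G = (⅛)*2² = (⅛)*4 = ½ ≈ 0.50000)
G - q(-2*0) = ½ - (4 + 9*(-2*0)) = ½ - (4 + 9*0) = ½ - (4 + 0) = ½ - 1*4 = ½ - 4 = -7/2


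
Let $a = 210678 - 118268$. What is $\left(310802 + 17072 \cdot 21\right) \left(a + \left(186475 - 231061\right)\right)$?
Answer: $32009272736$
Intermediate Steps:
$a = 92410$
$\left(310802 + 17072 \cdot 21\right) \left(a + \left(186475 - 231061\right)\right) = \left(310802 + 17072 \cdot 21\right) \left(92410 + \left(186475 - 231061\right)\right) = \left(310802 + 358512\right) \left(92410 + \left(186475 - 231061\right)\right) = 669314 \left(92410 - 44586\right) = 669314 \cdot 47824 = 32009272736$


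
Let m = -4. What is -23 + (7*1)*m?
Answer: -51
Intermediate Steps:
-23 + (7*1)*m = -23 + (7*1)*(-4) = -23 + 7*(-4) = -23 - 28 = -51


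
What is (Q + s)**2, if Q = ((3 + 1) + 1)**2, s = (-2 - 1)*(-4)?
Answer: 1369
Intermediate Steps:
s = 12 (s = -3*(-4) = 12)
Q = 25 (Q = (4 + 1)**2 = 5**2 = 25)
(Q + s)**2 = (25 + 12)**2 = 37**2 = 1369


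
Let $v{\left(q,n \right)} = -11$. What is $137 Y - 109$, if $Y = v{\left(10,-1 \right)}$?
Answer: $-1616$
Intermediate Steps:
$Y = -11$
$137 Y - 109 = 137 \left(-11\right) - 109 = -1507 - 109 = -1616$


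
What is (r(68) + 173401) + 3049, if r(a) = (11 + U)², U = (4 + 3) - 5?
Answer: 176619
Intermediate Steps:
U = 2 (U = 7 - 5 = 2)
r(a) = 169 (r(a) = (11 + 2)² = 13² = 169)
(r(68) + 173401) + 3049 = (169 + 173401) + 3049 = 173570 + 3049 = 176619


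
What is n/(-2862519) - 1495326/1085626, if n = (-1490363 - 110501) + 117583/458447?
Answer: -582791530245592234/712340691082824309 ≈ -0.81814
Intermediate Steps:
n = -733911180625/458447 (n = -1600864 + 117583*(1/458447) = -1600864 + 117583/458447 = -733911180625/458447 ≈ -1.6009e+6)
n/(-2862519) - 1495326/1085626 = -733911180625/458447/(-2862519) - 1495326/1085626 = -733911180625/458447*(-1/2862519) - 1495326*1/1085626 = 733911180625/1312313247993 - 747663/542813 = -582791530245592234/712340691082824309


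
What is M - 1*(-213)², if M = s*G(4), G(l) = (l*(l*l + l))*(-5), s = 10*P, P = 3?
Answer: -57369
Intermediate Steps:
s = 30 (s = 10*3 = 30)
G(l) = -5*l*(l + l²) (G(l) = (l*(l² + l))*(-5) = (l*(l + l²))*(-5) = -5*l*(l + l²))
M = -12000 (M = 30*(5*4²*(-1 - 1*4)) = 30*(5*16*(-1 - 4)) = 30*(5*16*(-5)) = 30*(-400) = -12000)
M - 1*(-213)² = -12000 - 1*(-213)² = -12000 - 1*45369 = -12000 - 45369 = -57369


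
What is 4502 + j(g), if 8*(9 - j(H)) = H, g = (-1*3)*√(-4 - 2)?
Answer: 4511 + 3*I*√6/8 ≈ 4511.0 + 0.91856*I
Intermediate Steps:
g = -3*I*√6 ≈ -7.3485*I
j(H) = 9 - H/8
4502 + j(g) = 4502 + (9 - (-3)*I*√6/8) = 4502 + (9 + 3*I*√6/8) = 4511 + 3*I*√6/8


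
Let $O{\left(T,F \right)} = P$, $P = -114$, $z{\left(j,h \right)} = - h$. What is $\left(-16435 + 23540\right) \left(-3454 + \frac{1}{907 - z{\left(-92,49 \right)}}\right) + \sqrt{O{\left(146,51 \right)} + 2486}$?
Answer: $- \frac{23460873415}{956} + 2 \sqrt{593} \approx -2.4541 \cdot 10^{7}$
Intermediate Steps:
$O{\left(T,F \right)} = -114$
$\left(-16435 + 23540\right) \left(-3454 + \frac{1}{907 - z{\left(-92,49 \right)}}\right) + \sqrt{O{\left(146,51 \right)} + 2486} = \left(-16435 + 23540\right) \left(-3454 + \frac{1}{907 - \left(-1\right) 49}\right) + \sqrt{-114 + 2486} = 7105 \left(-3454 + \frac{1}{907 - -49}\right) + \sqrt{2372} = 7105 \left(-3454 + \frac{1}{907 + 49}\right) + 2 \sqrt{593} = 7105 \left(-3454 + \frac{1}{956}\right) + 2 \sqrt{593} = 7105 \left(- \frac{3302023}{956}\right) + 2 \sqrt{593} = - \frac{23460873415}{956} + 2 \sqrt{593}$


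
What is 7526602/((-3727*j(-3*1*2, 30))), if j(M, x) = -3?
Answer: 7526602/11181 ≈ 673.16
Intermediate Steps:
7526602/((-3727*j(-3*1*2, 30))) = 7526602/((-3727*(-3))) = 7526602/11181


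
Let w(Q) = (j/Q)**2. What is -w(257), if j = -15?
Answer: -225/66049 ≈ -0.0034066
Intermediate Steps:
w(Q) = 225/Q**2 (w(Q) = (-15/Q)**2 = 225/Q**2)
-w(257) = -225/257**2 = -225/66049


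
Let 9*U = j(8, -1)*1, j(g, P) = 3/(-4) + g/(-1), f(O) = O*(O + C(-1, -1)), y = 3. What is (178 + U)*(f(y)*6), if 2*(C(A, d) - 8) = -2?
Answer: 31865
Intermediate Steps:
C(A, d) = 7 (C(A, d) = 8 + (½)*(-2) = 8 - 1 = 7)
f(O) = O*(7 + O) (f(O) = O*(O + 7) = O*(7 + O))
j(g, P) = -¾ - g (j(g, P) = 3*(-¼) + g*(-1) = -¾ - g)
U = -35/36 (U = ((-¾ - 1*8)*1)/9 = ((-¾ - 8)*1)/9 = (-35/4*1)/9 = (⅑)*(-35/4) = -35/36 ≈ -0.97222)
(178 + U)*(f(y)*6) = (178 - 35/36)*((3*(7 + 3))*6) = 6373*((3*10)*6)/36 = 6373*(30*6)/36 = (6373/36)*180 = 31865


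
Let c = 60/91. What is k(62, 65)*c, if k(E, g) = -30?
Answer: -1800/91 ≈ -19.780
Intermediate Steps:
c = 60/91 (c = 60*(1/91) = 60/91 ≈ 0.65934)
k(62, 65)*c = -30*60/91 = -1800/91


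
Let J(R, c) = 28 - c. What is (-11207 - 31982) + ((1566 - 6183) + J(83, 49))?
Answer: -47827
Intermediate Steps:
(-11207 - 31982) + ((1566 - 6183) + J(83, 49)) = (-11207 - 31982) + ((1566 - 6183) + (28 - 1*49)) = -43189 + (-4617 + (28 - 49)) = -43189 + (-4617 - 21) = -43189 - 4638 = -47827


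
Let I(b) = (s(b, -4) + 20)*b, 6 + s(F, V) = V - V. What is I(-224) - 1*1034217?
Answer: -1037353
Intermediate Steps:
s(F, V) = -6 (s(F, V) = -6 + (V - V) = -6 + 0 = -6)
I(b) = 14*b (I(b) = (-6 + 20)*b = 14*b)
I(-224) - 1*1034217 = 14*(-224) - 1*1034217 = -3136 - 1034217 = -1037353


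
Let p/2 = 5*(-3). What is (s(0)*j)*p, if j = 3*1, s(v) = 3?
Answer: -270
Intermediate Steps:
j = 3
p = -30 (p = 2*(5*(-3)) = 2*(-15) = -30)
(s(0)*j)*p = (3*3)*(-30) = 9*(-30) = -270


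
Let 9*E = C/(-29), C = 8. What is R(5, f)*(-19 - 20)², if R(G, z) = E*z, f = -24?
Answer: 32448/29 ≈ 1118.9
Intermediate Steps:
E = -8/261 (E = (8/(-29))/9 = (8*(-1/29))/9 = (⅑)*(-8/29) = -8/261 ≈ -0.030651)
R(G, z) = -8*z/261
R(5, f)*(-19 - 20)² = (-8/261*(-24))*(-19 - 20)² = (64/87)*(-39)² = (64/87)*1521 = 32448/29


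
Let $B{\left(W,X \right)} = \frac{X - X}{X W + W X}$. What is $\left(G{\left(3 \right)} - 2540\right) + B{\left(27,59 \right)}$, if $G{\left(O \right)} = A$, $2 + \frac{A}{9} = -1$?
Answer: $-2567$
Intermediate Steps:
$A = -27$ ($A = -18 + 9 \left(-1\right) = -18 - 9 = -27$)
$G{\left(O \right)} = -27$
$B{\left(W,X \right)} = 0$ ($B{\left(W,X \right)} = \frac{0}{W X + W X} = \frac{0}{2 W X} = 0 \frac{1}{2 W X} = 0$)
$\left(G{\left(3 \right)} - 2540\right) + B{\left(27,59 \right)} = \left(-27 - 2540\right) + 0 = -2567 + 0 = -2567$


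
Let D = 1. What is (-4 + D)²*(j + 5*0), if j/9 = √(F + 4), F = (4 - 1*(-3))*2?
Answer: 243*√2 ≈ 343.65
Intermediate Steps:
F = 14 (F = (4 + 3)*2 = 7*2 = 14)
j = 27*√2 (j = 9*√(14 + 4) = 9*√18 = 9*(3*√2) = 27*√2 ≈ 38.184)
(-4 + D)²*(j + 5*0) = (-4 + 1)²*(27*√2 + 5*0) = (-3)²*(27*√2 + 0) = 9*(27*√2) = 243*√2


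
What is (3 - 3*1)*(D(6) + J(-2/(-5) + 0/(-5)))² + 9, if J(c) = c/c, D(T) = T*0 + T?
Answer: 9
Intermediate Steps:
D(T) = T (D(T) = 0 + T = T)
J(c) = 1
(3 - 3*1)*(D(6) + J(-2/(-5) + 0/(-5)))² + 9 = (3 - 3*1)*(6 + 1)² + 9 = (3 - 3)*7² + 9 = 0*49 + 9 = 0 + 9 = 9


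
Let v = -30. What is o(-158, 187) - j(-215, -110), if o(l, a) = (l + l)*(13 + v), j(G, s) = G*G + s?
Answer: -40743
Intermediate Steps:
j(G, s) = s + G² (j(G, s) = G² + s = s + G²)
o(l, a) = -34*l (o(l, a) = (l + l)*(13 - 30) = (2*l)*(-17) = -34*l)
o(-158, 187) - j(-215, -110) = -34*(-158) - (-110 + (-215)²) = 5372 - (-110 + 46225) = 5372 - 1*46115 = 5372 - 46115 = -40743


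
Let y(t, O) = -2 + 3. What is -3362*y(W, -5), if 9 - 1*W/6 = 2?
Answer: -3362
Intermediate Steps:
W = 42 (W = 54 - 6*2 = 54 - 12 = 42)
y(t, O) = 1
-3362*y(W, -5) = -3362*1 = -3362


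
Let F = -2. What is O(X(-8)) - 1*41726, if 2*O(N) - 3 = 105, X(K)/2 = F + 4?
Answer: -41672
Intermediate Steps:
X(K) = 4 (X(K) = 2*(-2 + 4) = 2*2 = 4)
O(N) = 54 (O(N) = 3/2 + (½)*105 = 3/2 + 105/2 = 54)
O(X(-8)) - 1*41726 = 54 - 1*41726 = 54 - 41726 = -41672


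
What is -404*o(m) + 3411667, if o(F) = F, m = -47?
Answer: 3430655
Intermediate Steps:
-404*o(m) + 3411667 = -404*(-47) + 3411667 = 18988 + 3411667 = 3430655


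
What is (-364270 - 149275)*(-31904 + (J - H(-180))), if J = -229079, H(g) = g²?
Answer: 150665372735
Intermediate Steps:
(-364270 - 149275)*(-31904 + (J - H(-180))) = (-364270 - 149275)*(-31904 + (-229079 - 1*(-180)²)) = -513545*(-31904 + (-229079 - 1*32400)) = -513545*(-31904 + (-229079 - 32400)) = -513545*(-31904 - 261479) = -513545*(-293383) = 150665372735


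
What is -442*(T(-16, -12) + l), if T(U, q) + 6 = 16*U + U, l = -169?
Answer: 197574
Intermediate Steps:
T(U, q) = -6 + 17*U (T(U, q) = -6 + (16*U + U) = -6 + 17*U)
-442*(T(-16, -12) + l) = -442*((-6 + 17*(-16)) - 169) = -442*((-6 - 272) - 169) = -442*(-278 - 169) = -442*(-447) = 197574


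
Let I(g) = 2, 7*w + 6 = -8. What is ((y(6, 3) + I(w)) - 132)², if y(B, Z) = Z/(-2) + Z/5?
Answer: 1713481/100 ≈ 17135.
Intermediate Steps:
w = -2 (w = -6/7 + (⅐)*(-8) = -6/7 - 8/7 = -2)
y(B, Z) = -3*Z/10 (y(B, Z) = Z*(-½) + Z*(⅕) = -Z/2 + Z/5 = -3*Z/10)
((y(6, 3) + I(w)) - 132)² = ((-3/10*3 + 2) - 132)² = ((-9/10 + 2) - 132)² = (11/10 - 132)² = (-1309/10)² = 1713481/100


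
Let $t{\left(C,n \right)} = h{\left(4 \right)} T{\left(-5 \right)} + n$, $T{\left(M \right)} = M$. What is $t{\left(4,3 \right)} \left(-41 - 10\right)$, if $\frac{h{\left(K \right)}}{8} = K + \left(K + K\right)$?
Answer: $24327$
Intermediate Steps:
$h{\left(K \right)} = 24 K$ ($h{\left(K \right)} = 8 \left(K + \left(K + K\right)\right) = 8 \left(K + 2 K\right) = 8 \cdot 3 K = 24 K$)
$t{\left(C,n \right)} = -480 + n$ ($t{\left(C,n \right)} = 24 \cdot 4 \left(-5\right) + n = 96 \left(-5\right) + n = -480 + n$)
$t{\left(4,3 \right)} \left(-41 - 10\right) = \left(-480 + 3\right) \left(-41 - 10\right) = \left(-477\right) \left(-51\right) = 24327$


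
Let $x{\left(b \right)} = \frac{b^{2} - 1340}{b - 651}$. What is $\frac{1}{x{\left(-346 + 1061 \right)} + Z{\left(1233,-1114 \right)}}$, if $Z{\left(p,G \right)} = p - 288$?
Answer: $\frac{64}{570365} \approx 0.00011221$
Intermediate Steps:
$Z{\left(p,G \right)} = -288 + p$ ($Z{\left(p,G \right)} = p - 288 = -288 + p$)
$x{\left(b \right)} = \frac{-1340 + b^{2}}{-651 + b}$
$\frac{1}{x{\left(-346 + 1061 \right)} + Z{\left(1233,-1114 \right)}} = \frac{1}{\frac{-1340 + \left(-346 + 1061\right)^{2}}{-651 + \left(-346 + 1061\right)} + \left(-288 + 1233\right)} = \frac{1}{\frac{-1340 + 715^{2}}{-651 + 715} + 945} = \frac{1}{\frac{-1340 + 511225}{64} + 945} = \frac{1}{\frac{1}{64} \cdot 509885 + 945} = \frac{1}{\frac{509885}{64} + 945} = \frac{1}{\frac{570365}{64}} = \frac{64}{570365}$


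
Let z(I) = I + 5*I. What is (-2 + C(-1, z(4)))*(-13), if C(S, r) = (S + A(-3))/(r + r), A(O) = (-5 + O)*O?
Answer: 949/48 ≈ 19.771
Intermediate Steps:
A(O) = O*(-5 + O)
z(I) = 6*I
C(S, r) = (24 + S)/(2*r) (C(S, r) = (S - 3*(-5 - 3))/(r + r) = (S - 3*(-8))/((2*r)) = (S + 24)*(1/(2*r)) = (24 + S)*(1/(2*r)) = (24 + S)/(2*r))
(-2 + C(-1, z(4)))*(-13) = (-2 + (24 - 1)/(2*((6*4))))*(-13) = (-2 + (1/2)*23/24)*(-13) = (-2 + (1/2)*(1/24)*23)*(-13) = (-2 + 23/48)*(-13) = -73/48*(-13) = 949/48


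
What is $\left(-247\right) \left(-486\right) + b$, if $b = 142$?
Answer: $120184$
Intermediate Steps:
$\left(-247\right) \left(-486\right) + b = \left(-247\right) \left(-486\right) + 142 = 120042 + 142 = 120184$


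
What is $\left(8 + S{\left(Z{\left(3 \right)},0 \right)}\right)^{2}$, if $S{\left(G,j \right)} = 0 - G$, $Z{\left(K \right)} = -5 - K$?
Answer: $256$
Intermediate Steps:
$S{\left(G,j \right)} = - G$
$\left(8 + S{\left(Z{\left(3 \right)},0 \right)}\right)^{2} = \left(8 - \left(-5 - 3\right)\right)^{2} = \left(8 - -8\right)^{2} = \left(8 + 8\right)^{2} = 16^{2} = 256$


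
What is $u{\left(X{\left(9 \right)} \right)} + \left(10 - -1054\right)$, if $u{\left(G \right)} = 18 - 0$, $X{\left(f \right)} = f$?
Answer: $1082$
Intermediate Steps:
$u{\left(G \right)} = 18$ ($u{\left(G \right)} = 18 + 0 = 18$)
$u{\left(X{\left(9 \right)} \right)} + \left(10 - -1054\right) = 18 + \left(10 - -1054\right) = 18 + \left(10 + 1054\right) = 18 + 1064 = 1082$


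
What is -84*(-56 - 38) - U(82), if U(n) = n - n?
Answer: 7896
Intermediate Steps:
U(n) = 0
-84*(-56 - 38) - U(82) = -84*(-56 - 38) - 1*0 = -84*(-94) + 0 = 7896 + 0 = 7896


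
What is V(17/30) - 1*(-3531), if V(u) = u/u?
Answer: 3532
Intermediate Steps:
V(u) = 1
V(17/30) - 1*(-3531) = 1 - 1*(-3531) = 1 + 3531 = 3532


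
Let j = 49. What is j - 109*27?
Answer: -2894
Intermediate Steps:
j - 109*27 = 49 - 109*27 = 49 - 2943 = -2894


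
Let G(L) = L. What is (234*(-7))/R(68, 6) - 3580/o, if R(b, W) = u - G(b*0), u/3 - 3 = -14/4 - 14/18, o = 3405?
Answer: 6676400/15663 ≈ 426.25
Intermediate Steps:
u = -23/6 (u = 9 + 3*(-14/4 - 14/18) = 9 + 3*(-14*1/4 - 14*1/18) = 9 + 3*(-7/2 - 7/9) = 9 + 3*(-77/18) = 9 - 77/6 = -23/6 ≈ -3.8333)
R(b, W) = -23/6 (R(b, W) = -23/6 - b*0 = -23/6 - 1*0 = -23/6 + 0 = -23/6)
(234*(-7))/R(68, 6) - 3580/o = (234*(-7))/(-23/6) - 3580/3405 = -1638*(-6/23) - 3580*1/3405 = 9828/23 - 716/681 = 6676400/15663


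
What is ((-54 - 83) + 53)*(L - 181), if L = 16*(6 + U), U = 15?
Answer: -13020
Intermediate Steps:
L = 336 (L = 16*(6 + 15) = 16*21 = 336)
((-54 - 83) + 53)*(L - 181) = ((-54 - 83) + 53)*(336 - 181) = (-137 + 53)*155 = -84*155 = -13020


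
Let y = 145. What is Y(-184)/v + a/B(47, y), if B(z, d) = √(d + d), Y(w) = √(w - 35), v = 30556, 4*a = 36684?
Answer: 9171*√290/290 + I*√219/30556 ≈ 538.54 + 0.00048431*I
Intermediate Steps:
a = 9171 (a = (¼)*36684 = 9171)
Y(w) = √(-35 + w)
B(z, d) = √2*√d (B(z, d) = √(2*d) = √2*√d)
Y(-184)/v + a/B(47, y) = √(-35 - 184)/30556 + 9171/((√2*√145)) = √(-219)*(1/30556) + 9171/(√290) = (I*√219)*(1/30556) + 9171*(√290/290) = I*√219/30556 + 9171*√290/290 = 9171*√290/290 + I*√219/30556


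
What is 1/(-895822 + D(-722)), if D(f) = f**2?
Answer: -1/374538 ≈ -2.6700e-6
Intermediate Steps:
1/(-895822 + D(-722)) = 1/(-895822 + (-722)**2) = 1/(-895822 + 521284) = 1/(-374538) = -1/374538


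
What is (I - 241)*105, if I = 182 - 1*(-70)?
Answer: 1155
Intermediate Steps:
I = 252 (I = 182 + 70 = 252)
(I - 241)*105 = (252 - 241)*105 = 11*105 = 1155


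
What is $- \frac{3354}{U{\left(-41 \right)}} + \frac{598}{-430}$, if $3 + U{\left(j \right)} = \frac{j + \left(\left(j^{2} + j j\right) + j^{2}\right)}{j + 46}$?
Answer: $- \frac{5096663}{1072205} \approx -4.7534$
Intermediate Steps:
$U{\left(j \right)} = -3 + \frac{j + 3 j^{2}}{46 + j}$ ($U{\left(j \right)} = -3 + \frac{j + \left(\left(j^{2} + j j\right) + j^{2}\right)}{j + 46} = -3 + \frac{j + \left(\left(j^{2} + j^{2}\right) + j^{2}\right)}{46 + j} = -3 + \frac{j + \left(2 j^{2} + j^{2}\right)}{46 + j} = -3 + \frac{j + 3 j^{2}}{46 + j}$)
$- \frac{3354}{U{\left(-41 \right)}} + \frac{598}{-430} = - \frac{3354}{\frac{1}{46 - 41} \left(-138 - -82 + 3 \left(-41\right)^{2}\right)} + \frac{598}{-430} = - \frac{3354}{\frac{1}{5} \left(-138 + 82 + 3 \cdot 1681\right)} + 598 \left(- \frac{1}{430}\right) = - \frac{3354}{\frac{1}{5} \left(-138 + 82 + 5043\right)} - \frac{299}{215} = - \frac{3354}{\frac{1}{5} \cdot 4987} - \frac{299}{215} = - \frac{3354}{\frac{4987}{5}} - \frac{299}{215} = \left(-3354\right) \frac{5}{4987} - \frac{299}{215} = - \frac{16770}{4987} - \frac{299}{215} = - \frac{5096663}{1072205}$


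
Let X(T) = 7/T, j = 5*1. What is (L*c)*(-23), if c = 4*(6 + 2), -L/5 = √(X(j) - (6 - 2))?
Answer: 736*I*√65 ≈ 5933.8*I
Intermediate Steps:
j = 5
L = -I*√65 (L = -5*√(7/5 - (6 - 2)) = -5*√(7*(⅕) - 1*4) = -5*√(7/5 - 4) = -I*√65 ≈ -8.0623*I)
c = 32 (c = 4*8 = 32)
(L*c)*(-23) = (-I*√65*32)*(-23) = -32*I*√65*(-23) = 736*I*√65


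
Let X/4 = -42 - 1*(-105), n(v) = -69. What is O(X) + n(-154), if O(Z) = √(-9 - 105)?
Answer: -69 + I*√114 ≈ -69.0 + 10.677*I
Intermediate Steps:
X = 252 (X = 4*(-42 - 1*(-105)) = 4*(-42 + 105) = 4*63 = 252)
O(Z) = I*√114 (O(Z) = √(-114) = I*√114)
O(X) + n(-154) = I*√114 - 69 = -69 + I*√114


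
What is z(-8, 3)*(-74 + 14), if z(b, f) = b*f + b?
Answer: 1920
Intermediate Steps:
z(b, f) = b + b*f
z(-8, 3)*(-74 + 14) = (-8*(1 + 3))*(-74 + 14) = -8*4*(-60) = -32*(-60) = 1920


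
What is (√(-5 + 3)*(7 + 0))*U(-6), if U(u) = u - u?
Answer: 0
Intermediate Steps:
U(u) = 0
(√(-5 + 3)*(7 + 0))*U(-6) = (√(-5 + 3)*(7 + 0))*0 = (√(-2)*7)*0 = ((I*√2)*7)*0 = (7*I*√2)*0 = 0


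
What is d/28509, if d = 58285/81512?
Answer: 58285/2323825608 ≈ 2.5081e-5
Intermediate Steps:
d = 58285/81512 (d = 58285*(1/81512) = 58285/81512 ≈ 0.71505)
d/28509 = (58285/81512)/28509 = (58285/81512)*(1/28509) = 58285/2323825608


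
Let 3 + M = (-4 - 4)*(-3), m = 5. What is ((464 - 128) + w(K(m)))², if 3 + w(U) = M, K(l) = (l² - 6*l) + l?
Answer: 125316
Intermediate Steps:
K(l) = l² - 5*l
M = 21 (M = -3 + (-4 - 4)*(-3) = -3 - 8*(-3) = -3 + 24 = 21)
w(U) = 18 (w(U) = -3 + 21 = 18)
((464 - 128) + w(K(m)))² = ((464 - 128) + 18)² = (336 + 18)² = 354² = 125316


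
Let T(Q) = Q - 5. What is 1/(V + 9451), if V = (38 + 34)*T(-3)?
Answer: 1/8875 ≈ 0.00011268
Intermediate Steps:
T(Q) = -5 + Q
V = -576 (V = (38 + 34)*(-5 - 3) = 72*(-8) = -576)
1/(V + 9451) = 1/(-576 + 9451) = 1/8875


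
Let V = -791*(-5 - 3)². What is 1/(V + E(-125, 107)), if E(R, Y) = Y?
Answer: -1/50517 ≈ -1.9795e-5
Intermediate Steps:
V = -50624 (V = -791*(-8)² = -791*64 = -50624)
1/(V + E(-125, 107)) = 1/(-50624 + 107) = 1/(-50517) = -1/50517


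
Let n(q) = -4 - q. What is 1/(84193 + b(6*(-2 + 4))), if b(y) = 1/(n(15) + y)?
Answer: 7/589350 ≈ 1.1877e-5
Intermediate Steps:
b(y) = 1/(-19 + y) (b(y) = 1/((-4 - 1*15) + y) = 1/((-4 - 15) + y) = 1/(-19 + y))
1/(84193 + b(6*(-2 + 4))) = 1/(84193 + 1/(-19 + 6*(-2 + 4))) = 1/(84193 + 1/(-19 + 6*2)) = 1/(84193 + 1/(-19 + 12)) = 1/(84193 + 1/(-7)) = 1/(84193 - ⅐) = 1/(589350/7) = 7/589350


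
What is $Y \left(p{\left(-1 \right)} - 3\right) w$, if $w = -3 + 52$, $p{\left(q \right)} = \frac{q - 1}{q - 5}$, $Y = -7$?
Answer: $\frac{2744}{3} \approx 914.67$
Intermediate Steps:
$p{\left(q \right)} = \frac{-1 + q}{-5 + q}$
$w = 49$
$Y \left(p{\left(-1 \right)} - 3\right) w = - 7 \left(\frac{-1 - 1}{-5 - 1} - 3\right) 49 = - 7 \left(\frac{1}{-6} \left(-2\right) - 3\right) 49 = - 7 \left(\left(- \frac{1}{6}\right) \left(-2\right) - 3\right) 49 = - 7 \left(\frac{1}{3} - 3\right) 49 = \left(-7\right) \left(- \frac{8}{3}\right) 49 = \frac{56}{3} \cdot 49 = \frac{2744}{3}$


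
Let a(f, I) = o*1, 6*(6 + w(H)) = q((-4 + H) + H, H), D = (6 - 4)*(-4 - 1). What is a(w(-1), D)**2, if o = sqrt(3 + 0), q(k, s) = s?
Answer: 3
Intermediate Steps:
D = -10 (D = 2*(-5) = -10)
o = sqrt(3) ≈ 1.7320
w(H) = -6 + H/6
a(f, I) = sqrt(3) (a(f, I) = sqrt(3)*1 = sqrt(3))
a(w(-1), D)**2 = (sqrt(3))**2 = 3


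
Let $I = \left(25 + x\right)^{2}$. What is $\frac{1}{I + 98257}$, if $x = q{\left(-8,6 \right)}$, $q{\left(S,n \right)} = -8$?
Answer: $\frac{1}{98546} \approx 1.0148 \cdot 10^{-5}$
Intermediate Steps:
$x = -8$
$I = 289$ ($I = \left(25 - 8\right)^{2} = 17^{2} = 289$)
$\frac{1}{I + 98257} = \frac{1}{289 + 98257} = \frac{1}{98546}$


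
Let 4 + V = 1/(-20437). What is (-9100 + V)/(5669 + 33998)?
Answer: -186058449/810674479 ≈ -0.22951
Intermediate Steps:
V = -81749/20437 (V = -4 + 1/(-20437) = -4 - 1/20437 = -81749/20437 ≈ -4.0000)
(-9100 + V)/(5669 + 33998) = (-9100 - 81749/20437)/(5669 + 33998) = -186058449/20437/39667 = -186058449/20437*1/39667 = -186058449/810674479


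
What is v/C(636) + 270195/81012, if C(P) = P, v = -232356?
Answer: -518105007/1431212 ≈ -362.00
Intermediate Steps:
v/C(636) + 270195/81012 = -232356/636 + 270195/81012 = -232356*1/636 + 270195*(1/81012) = -19363/53 + 90065/27004 = -518105007/1431212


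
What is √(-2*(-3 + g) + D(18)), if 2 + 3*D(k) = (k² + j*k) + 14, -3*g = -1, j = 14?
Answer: 2*√453/3 ≈ 14.189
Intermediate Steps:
g = ⅓ (g = -⅓*(-1) = ⅓ ≈ 0.33333)
D(k) = 4 + k²/3 + 14*k/3 (D(k) = -⅔ + ((k² + 14*k) + 14)/3 = -⅔ + (14 + k² + 14*k)/3 = -⅔ + (14/3 + k²/3 + 14*k/3) = 4 + k²/3 + 14*k/3)
√(-2*(-3 + g) + D(18)) = √(-2*(-3 + ⅓) + (4 + (⅓)*18² + (14/3)*18)) = √(-2*(-8/3) + (4 + (⅓)*324 + 84)) = √(16/3 + (4 + 108 + 84)) = √(16/3 + 196) = √(604/3) = 2*√453/3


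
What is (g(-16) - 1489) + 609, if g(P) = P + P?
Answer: -912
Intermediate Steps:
g(P) = 2*P
(g(-16) - 1489) + 609 = (2*(-16) - 1489) + 609 = (-32 - 1489) + 609 = -1521 + 609 = -912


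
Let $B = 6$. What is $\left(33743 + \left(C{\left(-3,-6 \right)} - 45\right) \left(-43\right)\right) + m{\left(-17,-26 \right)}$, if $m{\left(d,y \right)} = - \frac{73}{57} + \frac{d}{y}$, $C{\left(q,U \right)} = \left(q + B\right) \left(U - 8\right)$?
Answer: $\frac{55550359}{1482} \approx 37483.0$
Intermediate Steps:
$C{\left(q,U \right)} = \left(-8 + U\right) \left(6 + q\right)$ ($C{\left(q,U \right)} = \left(q + 6\right) \left(U - 8\right) = \left(6 + q\right) \left(-8 + U\right) = \left(-8 + U\right) \left(6 + q\right)$)
$m{\left(d,y \right)} = - \frac{73}{57} + \frac{d}{y}$ ($m{\left(d,y \right)} = \left(-73\right) \frac{1}{57} + \frac{d}{y} = - \frac{73}{57} + \frac{d}{y}$)
$\left(33743 + \left(C{\left(-3,-6 \right)} - 45\right) \left(-43\right)\right) + m{\left(-17,-26 \right)} = \left(33743 + \left(\left(-48 - -24 + 6 \left(-6\right) - -18\right) - 45\right) \left(-43\right)\right) - \left(\frac{73}{57} + \frac{17}{-26}\right) = \left(33743 + \left(\left(-48 + 24 - 36 + 18\right) - 45\right) \left(-43\right)\right) - \frac{929}{1482} = \left(33743 + \left(-42 - 45\right) \left(-43\right)\right) + \left(- \frac{73}{57} + \frac{17}{26}\right) = \left(33743 - -3741\right) - \frac{929}{1482} = \left(33743 + 3741\right) - \frac{929}{1482} = 37484 - \frac{929}{1482} = \frac{55550359}{1482}$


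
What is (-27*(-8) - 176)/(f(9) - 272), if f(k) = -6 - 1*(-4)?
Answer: -20/137 ≈ -0.14599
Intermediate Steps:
f(k) = -2 (f(k) = -6 + 4 = -2)
(-27*(-8) - 176)/(f(9) - 272) = (-27*(-8) - 176)/(-2 - 272) = (216 - 176)/(-274) = 40*(-1/274) = -20/137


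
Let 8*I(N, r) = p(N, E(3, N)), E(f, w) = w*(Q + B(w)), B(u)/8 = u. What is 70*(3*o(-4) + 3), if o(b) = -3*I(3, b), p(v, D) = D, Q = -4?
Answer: -4515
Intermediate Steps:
B(u) = 8*u
E(f, w) = w*(-4 + 8*w)
I(N, r) = N*(-1 + 2*N)/2 (I(N, r) = (4*N*(-1 + 2*N))/8 = N*(-1 + 2*N)/2)
o(b) = -45/2 (o(b) = -9*(-½ + 3) = -9*5/2 = -3*15/2 = -45/2)
70*(3*o(-4) + 3) = 70*(3*(-45/2) + 3) = 70*(-135/2 + 3) = 70*(-129/2) = -4515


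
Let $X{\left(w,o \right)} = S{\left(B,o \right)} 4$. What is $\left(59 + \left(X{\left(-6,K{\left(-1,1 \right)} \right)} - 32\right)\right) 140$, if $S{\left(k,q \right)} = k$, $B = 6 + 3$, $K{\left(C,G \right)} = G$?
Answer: $8820$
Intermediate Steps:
$B = 9$
$X{\left(w,o \right)} = 36$ ($X{\left(w,o \right)} = 9 \cdot 4 = 36$)
$\left(59 + \left(X{\left(-6,K{\left(-1,1 \right)} \right)} - 32\right)\right) 140 = \left(59 + \left(36 - 32\right)\right) 140 = \left(59 + 4\right) 140 = 63 \cdot 140 = 8820$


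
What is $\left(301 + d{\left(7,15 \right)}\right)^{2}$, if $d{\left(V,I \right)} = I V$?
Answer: $164836$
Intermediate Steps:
$\left(301 + d{\left(7,15 \right)}\right)^{2} = \left(301 + 15 \cdot 7\right)^{2} = \left(301 + 105\right)^{2} = 406^{2} = 164836$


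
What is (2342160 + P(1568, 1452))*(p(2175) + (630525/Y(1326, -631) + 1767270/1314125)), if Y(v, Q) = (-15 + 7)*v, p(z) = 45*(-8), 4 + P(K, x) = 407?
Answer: -910214901524128453/929349200 ≈ -9.7941e+8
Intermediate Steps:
P(K, x) = 403 (P(K, x) = -4 + 407 = 403)
p(z) = -360
Y(v, Q) = -8*v
(2342160 + P(1568, 1452))*(p(2175) + (630525/Y(1326, -631) + 1767270/1314125)) = (2342160 + 403)*(-360 + (630525/((-8*1326)) + 1767270/1314125)) = 2342563*(-360 + (630525/(-10608) + 1767270*(1/1314125))) = 2342563*(-360 + (630525*(-1/10608) + 353454/262825)) = 2342563*(-360 + (-210175/3536 + 353454/262825)) = 2342563*(-360 - 53989431031/929349200) = 2342563*(-388555143031/929349200) = -910214901524128453/929349200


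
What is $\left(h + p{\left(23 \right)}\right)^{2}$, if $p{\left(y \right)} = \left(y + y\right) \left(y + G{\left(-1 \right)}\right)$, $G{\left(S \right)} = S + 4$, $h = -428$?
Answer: $589824$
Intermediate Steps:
$G{\left(S \right)} = 4 + S$
$p{\left(y \right)} = 2 y \left(3 + y\right)$ ($p{\left(y \right)} = \left(y + y\right) \left(y + \left(4 - 1\right)\right) = 2 y \left(y + 3\right) = 2 y \left(3 + y\right)$)
$\left(h + p{\left(23 \right)}\right)^{2} = \left(-428 + 2 \cdot 23 \left(3 + 23\right)\right)^{2} = \left(-428 + 2 \cdot 23 \cdot 26\right)^{2} = \left(-428 + 1196\right)^{2} = 768^{2} = 589824$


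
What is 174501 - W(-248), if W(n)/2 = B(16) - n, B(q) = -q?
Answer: 174037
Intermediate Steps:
W(n) = -32 - 2*n (W(n) = 2*(-1*16 - n) = 2*(-16 - n) = -32 - 2*n)
174501 - W(-248) = 174501 - (-32 - 2*(-248)) = 174501 - (-32 + 496) = 174501 - 1*464 = 174501 - 464 = 174037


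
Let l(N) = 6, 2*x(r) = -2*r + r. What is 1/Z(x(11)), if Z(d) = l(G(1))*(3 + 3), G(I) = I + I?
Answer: 1/36 ≈ 0.027778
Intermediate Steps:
x(r) = -r/2 (x(r) = (-2*r + r)/2 = (-r)/2 = -r/2)
G(I) = 2*I
Z(d) = 36 (Z(d) = 6*(3 + 3) = 6*6 = 36)
1/Z(x(11)) = 1/36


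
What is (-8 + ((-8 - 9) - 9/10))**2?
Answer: 67081/100 ≈ 670.81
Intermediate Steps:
(-8 + ((-8 - 9) - 9/10))**2 = (-8 + (-17 - 9*1/10))**2 = (-8 + (-17 - 9/10))**2 = (-8 - 179/10)**2 = (-259/10)**2 = 67081/100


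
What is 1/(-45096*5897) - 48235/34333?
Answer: -12827187221653/9130212868296 ≈ -1.4049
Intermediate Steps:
1/(-45096*5897) - 48235/34333 = -1/45096*1/5897 - 48235*1/34333 = -1/265931112 - 48235/34333 = -12827187221653/9130212868296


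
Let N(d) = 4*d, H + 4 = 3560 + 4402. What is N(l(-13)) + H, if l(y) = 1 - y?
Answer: 8014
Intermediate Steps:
H = 7958 (H = -4 + (3560 + 4402) = -4 + 7962 = 7958)
N(l(-13)) + H = 4*(1 - 1*(-13)) + 7958 = 4*(1 + 13) + 7958 = 4*14 + 7958 = 56 + 7958 = 8014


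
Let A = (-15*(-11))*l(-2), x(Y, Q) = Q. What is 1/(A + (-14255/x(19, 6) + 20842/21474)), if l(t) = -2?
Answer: -21474/58084223 ≈ -0.00036970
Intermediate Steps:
A = -330 (A = -15*(-11)*(-2) = 165*(-2) = -330)
1/(A + (-14255/x(19, 6) + 20842/21474)) = 1/(-330 + (-14255/6 + 20842/21474)) = 1/(-330 + (-14255*⅙ + 20842*(1/21474))) = 1/(-330 + (-14255/6 + 10421/10737)) = 1/(-330 - 50997803/21474) = 1/(-58084223/21474) = -21474/58084223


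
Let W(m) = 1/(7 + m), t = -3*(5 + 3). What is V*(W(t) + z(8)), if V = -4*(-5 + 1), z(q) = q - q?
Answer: -16/17 ≈ -0.94118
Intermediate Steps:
z(q) = 0
t = -24 (t = -3*8 = -24)
V = 16 (V = -4*(-4) = 16)
V*(W(t) + z(8)) = 16*(1/(7 - 24) + 0) = 16*(1/(-17) + 0) = 16*(-1/17 + 0) = 16*(-1/17) = -16/17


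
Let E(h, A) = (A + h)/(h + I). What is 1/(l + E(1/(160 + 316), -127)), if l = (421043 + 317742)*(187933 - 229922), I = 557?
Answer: -265133/8224649263952996 ≈ -3.2236e-11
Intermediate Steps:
E(h, A) = (A + h)/(557 + h) (E(h, A) = (A + h)/(h + 557) = (A + h)/(557 + h))
l = -31020843365 (l = 738785*(-41989) = -31020843365)
1/(l + E(1/(160 + 316), -127)) = 1/(-31020843365 + (-127 + 1/(160 + 316))/(557 + 1/(160 + 316))) = 1/(-31020843365 + (-127 + 1/476)/(557 + 1/476)) = 1/(-31020843365 - 60451/476/(265133/476)) = 1/(-31020843365 + (476/265133)*(-60451/476)) = 1/(-31020843365 - 60451/265133) = 1/(-8224649263952996/265133) = -265133/8224649263952996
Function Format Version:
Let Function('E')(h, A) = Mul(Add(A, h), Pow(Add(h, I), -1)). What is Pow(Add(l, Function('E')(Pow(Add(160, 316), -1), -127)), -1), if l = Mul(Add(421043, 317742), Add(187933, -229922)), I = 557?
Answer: Rational(-265133, 8224649263952996) ≈ -3.2236e-11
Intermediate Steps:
Function('E')(h, A) = Mul(Pow(Add(557, h), -1), Add(A, h)) (Function('E')(h, A) = Mul(Add(A, h), Pow(Add(h, 557), -1)) = Mul(Add(A, h), Pow(Add(557, h), -1)) = Mul(Pow(Add(557, h), -1), Add(A, h)))
l = -31020843365 (l = Mul(738785, -41989) = -31020843365)
Pow(Add(l, Function('E')(Pow(Add(160, 316), -1), -127)), -1) = Pow(Add(-31020843365, Mul(Pow(Add(557, Pow(Add(160, 316), -1)), -1), Add(-127, Pow(Add(160, 316), -1)))), -1) = Pow(Add(-31020843365, Mul(Pow(Add(557, Pow(476, -1)), -1), Add(-127, Pow(476, -1)))), -1) = Pow(Add(-31020843365, Mul(Pow(Add(557, Rational(1, 476)), -1), Add(-127, Rational(1, 476)))), -1) = Pow(Add(-31020843365, Mul(Pow(Rational(265133, 476), -1), Rational(-60451, 476))), -1) = Pow(Add(-31020843365, Mul(Rational(476, 265133), Rational(-60451, 476))), -1) = Pow(Add(-31020843365, Rational(-60451, 265133)), -1) = Pow(Rational(-8224649263952996, 265133), -1) = Rational(-265133, 8224649263952996)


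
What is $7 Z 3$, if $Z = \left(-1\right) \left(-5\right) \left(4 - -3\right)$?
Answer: $735$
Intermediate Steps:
$Z = 35$ ($Z = 5 \left(4 + 3\right) = 5 \cdot 7 = 35$)
$7 Z 3 = 7 \cdot 35 \cdot 3 = 245 \cdot 3 = 735$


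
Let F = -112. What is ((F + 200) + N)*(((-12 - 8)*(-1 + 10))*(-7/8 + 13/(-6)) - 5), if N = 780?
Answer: 470890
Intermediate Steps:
((F + 200) + N)*(((-12 - 8)*(-1 + 10))*(-7/8 + 13/(-6)) - 5) = ((-112 + 200) + 780)*(((-12 - 8)*(-1 + 10))*(-7/8 + 13/(-6)) - 5) = (88 + 780)*((-20*9)*(-7*⅛ + 13*(-⅙)) - 5) = 868*(-180*(-7/8 - 13/6) - 5) = 868*(-180*(-73/24) - 5) = 868*(1095/2 - 5) = 868*(1085/2) = 470890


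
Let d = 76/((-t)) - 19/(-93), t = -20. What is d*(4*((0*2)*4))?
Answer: 0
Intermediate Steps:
d = 1862/465 (d = 76/((-1*(-20))) - 19/(-93) = 76/20 - 19*(-1/93) = 76*(1/20) + 19/93 = 19/5 + 19/93 = 1862/465 ≈ 4.0043)
d*(4*((0*2)*4)) = 1862*(4*((0*2)*4))/465 = 1862*(4*(0*4))/465 = 1862*(4*0)/465 = (1862/465)*0 = 0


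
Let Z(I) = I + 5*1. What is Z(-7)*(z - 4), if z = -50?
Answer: 108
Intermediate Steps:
Z(I) = 5 + I (Z(I) = I + 5 = 5 + I)
Z(-7)*(z - 4) = (5 - 7)*(-50 - 4) = -2*(-54) = 108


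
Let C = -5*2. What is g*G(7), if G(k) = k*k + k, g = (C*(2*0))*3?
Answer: 0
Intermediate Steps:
C = -10
g = 0 (g = -20*0*3 = -10*0*3 = 0*3 = 0)
G(k) = k + k² (G(k) = k² + k = k + k²)
g*G(7) = 0*(7*(1 + 7)) = 0*(7*8) = 0*56 = 0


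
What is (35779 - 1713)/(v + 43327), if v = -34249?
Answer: 17033/4539 ≈ 3.7526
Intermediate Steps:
(35779 - 1713)/(v + 43327) = (35779 - 1713)/(-34249 + 43327) = 34066/9078 = 34066*(1/9078) = 17033/4539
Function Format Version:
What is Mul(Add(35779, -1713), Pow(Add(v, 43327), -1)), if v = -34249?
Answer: Rational(17033, 4539) ≈ 3.7526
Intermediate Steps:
Mul(Add(35779, -1713), Pow(Add(v, 43327), -1)) = Mul(Add(35779, -1713), Pow(Add(-34249, 43327), -1)) = Mul(34066, Pow(9078, -1)) = Mul(34066, Rational(1, 9078)) = Rational(17033, 4539)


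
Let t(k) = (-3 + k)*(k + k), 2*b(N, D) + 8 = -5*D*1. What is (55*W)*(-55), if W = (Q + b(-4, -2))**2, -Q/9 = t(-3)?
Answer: -315595225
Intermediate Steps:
b(N, D) = -4 - 5*D/2 (b(N, D) = -4 + (-5*D*1)/2 = -4 + (-5*D)/2 = -4 - 5*D/2)
t(k) = 2*k*(-3 + k) (t(k) = (-3 + k)*(2*k) = 2*k*(-3 + k))
Q = -324 (Q = -18*(-3)*(-3 - 3) = -18*(-3)*(-6) = -9*36 = -324)
W = 104329 (W = (-324 + (-4 - 5/2*(-2)))**2 = (-324 + (-4 + 5))**2 = (-324 + 1)**2 = (-323)**2 = 104329)
(55*W)*(-55) = (55*104329)*(-55) = 5738095*(-55) = -315595225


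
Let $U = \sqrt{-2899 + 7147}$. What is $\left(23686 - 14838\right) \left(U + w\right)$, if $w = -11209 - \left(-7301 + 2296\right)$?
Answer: $-54892992 + 53088 \sqrt{118} \approx -5.4316 \cdot 10^{7}$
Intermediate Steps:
$w = -6204$ ($w = -11209 - -5005 = -11209 + 5005 = -6204$)
$U = 6 \sqrt{118}$ ($U = \sqrt{4248} = 6 \sqrt{118} \approx 65.177$)
$\left(23686 - 14838\right) \left(U + w\right) = \left(23686 - 14838\right) \left(6 \sqrt{118} - 6204\right) = 8848 \left(-6204 + 6 \sqrt{118}\right) = -54892992 + 53088 \sqrt{118}$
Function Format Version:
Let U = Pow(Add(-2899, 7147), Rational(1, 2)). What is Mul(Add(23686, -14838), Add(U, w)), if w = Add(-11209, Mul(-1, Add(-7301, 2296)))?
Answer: Add(-54892992, Mul(53088, Pow(118, Rational(1, 2)))) ≈ -5.4316e+7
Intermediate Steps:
w = -6204 (w = Add(-11209, Mul(-1, -5005)) = Add(-11209, 5005) = -6204)
U = Mul(6, Pow(118, Rational(1, 2))) (U = Pow(4248, Rational(1, 2)) = Mul(6, Pow(118, Rational(1, 2))) ≈ 65.177)
Mul(Add(23686, -14838), Add(U, w)) = Mul(Add(23686, -14838), Add(Mul(6, Pow(118, Rational(1, 2))), -6204)) = Mul(8848, Add(-6204, Mul(6, Pow(118, Rational(1, 2))))) = Add(-54892992, Mul(53088, Pow(118, Rational(1, 2))))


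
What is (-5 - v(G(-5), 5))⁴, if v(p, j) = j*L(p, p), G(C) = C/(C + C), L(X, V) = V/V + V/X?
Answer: 50625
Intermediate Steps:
L(X, V) = 1 + V/X
G(C) = ½ (G(C) = C/((2*C)) = (1/(2*C))*C = ½)
v(p, j) = 2*j (v(p, j) = j*((p + p)/p) = j*((2*p)/p) = j*2 = 2*j)
(-5 - v(G(-5), 5))⁴ = (-5 - 2*5)⁴ = (-5 - 1*10)⁴ = (-5 - 10)⁴ = (-15)⁴ = 50625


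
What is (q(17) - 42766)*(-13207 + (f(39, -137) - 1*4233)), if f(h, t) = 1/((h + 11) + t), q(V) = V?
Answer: 64862245469/87 ≈ 7.4554e+8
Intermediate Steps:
f(h, t) = 1/(11 + h + t) (f(h, t) = 1/((11 + h) + t) = 1/(11 + h + t))
(q(17) - 42766)*(-13207 + (f(39, -137) - 1*4233)) = (17 - 42766)*(-13207 + (1/(11 + 39 - 137) - 1*4233)) = -42749*(-13207 + (1/(-87) - 4233)) = -42749*(-13207 + (-1/87 - 4233)) = -42749*(-13207 - 368272/87) = -42749*(-1517281/87) = 64862245469/87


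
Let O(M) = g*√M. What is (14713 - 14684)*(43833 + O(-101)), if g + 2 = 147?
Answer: 1271157 + 4205*I*√101 ≈ 1.2712e+6 + 42260.0*I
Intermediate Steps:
g = 145 (g = -2 + 147 = 145)
O(M) = 145*√M
(14713 - 14684)*(43833 + O(-101)) = (14713 - 14684)*(43833 + 145*√(-101)) = 29*(43833 + 145*(I*√101)) = 29*(43833 + 145*I*√101) = 1271157 + 4205*I*√101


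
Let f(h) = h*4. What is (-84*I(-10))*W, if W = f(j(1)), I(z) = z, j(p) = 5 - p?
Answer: 13440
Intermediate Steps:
f(h) = 4*h
W = 16 (W = 4*(5 - 1*1) = 4*(5 - 1) = 4*4 = 16)
(-84*I(-10))*W = -84*(-10)*16 = 840*16 = 13440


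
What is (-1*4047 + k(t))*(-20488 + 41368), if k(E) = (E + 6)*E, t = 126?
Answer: 262774800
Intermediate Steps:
k(E) = E*(6 + E) (k(E) = (6 + E)*E = E*(6 + E))
(-1*4047 + k(t))*(-20488 + 41368) = (-1*4047 + 126*(6 + 126))*(-20488 + 41368) = (-4047 + 126*132)*20880 = (-4047 + 16632)*20880 = 12585*20880 = 262774800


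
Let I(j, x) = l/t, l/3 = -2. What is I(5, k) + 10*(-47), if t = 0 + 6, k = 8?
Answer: -471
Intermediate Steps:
l = -6 (l = 3*(-2) = -6)
t = 6
I(j, x) = -1 (I(j, x) = -6/6 = -6*⅙ = -1)
I(5, k) + 10*(-47) = -1 + 10*(-47) = -1 - 470 = -471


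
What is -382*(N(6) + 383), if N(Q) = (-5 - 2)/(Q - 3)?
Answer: -436244/3 ≈ -1.4541e+5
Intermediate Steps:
N(Q) = -7/(-3 + Q)
-382*(N(6) + 383) = -382*(-7/(-3 + 6) + 383) = -382*(-7/3 + 383) = -382*1142/3 = -436244/3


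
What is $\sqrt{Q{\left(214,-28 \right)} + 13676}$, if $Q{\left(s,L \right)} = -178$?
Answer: $\sqrt{13498} \approx 116.18$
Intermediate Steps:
$\sqrt{Q{\left(214,-28 \right)} + 13676} = \sqrt{-178 + 13676} = \sqrt{13498}$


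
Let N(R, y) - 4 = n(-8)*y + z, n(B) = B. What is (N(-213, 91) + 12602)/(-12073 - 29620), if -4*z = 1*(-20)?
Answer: -11883/41693 ≈ -0.28501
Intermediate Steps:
z = 5 (z = -(-20)/4 = -¼*(-20) = 5)
N(R, y) = 9 - 8*y (N(R, y) = 4 + (-8*y + 5) = 4 + (5 - 8*y) = 9 - 8*y)
(N(-213, 91) + 12602)/(-12073 - 29620) = ((9 - 8*91) + 12602)/(-12073 - 29620) = ((9 - 728) + 12602)/(-41693) = (-719 + 12602)*(-1/41693) = 11883*(-1/41693) = -11883/41693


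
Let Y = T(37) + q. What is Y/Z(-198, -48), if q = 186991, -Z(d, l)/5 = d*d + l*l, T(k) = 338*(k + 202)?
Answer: -267773/207540 ≈ -1.2902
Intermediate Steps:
T(k) = 68276 + 338*k (T(k) = 338*(202 + k) = 68276 + 338*k)
Z(d, l) = -5*d² - 5*l² (Z(d, l) = -5*(d*d + l*l) = -5*(d² + l²) = -5*d² - 5*l²)
Y = 267773 (Y = (68276 + 338*37) + 186991 = (68276 + 12506) + 186991 = 80782 + 186991 = 267773)
Y/Z(-198, -48) = 267773/(-5*(-198)² - 5*(-48)²) = 267773/(-5*39204 - 5*2304) = 267773/(-196020 - 11520) = 267773/(-207540) = 267773*(-1/207540) = -267773/207540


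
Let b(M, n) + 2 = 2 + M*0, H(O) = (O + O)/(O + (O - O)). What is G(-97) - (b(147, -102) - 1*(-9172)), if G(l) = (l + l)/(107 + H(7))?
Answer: -999942/109 ≈ -9173.8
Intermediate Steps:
H(O) = 2 (H(O) = (2*O)/(O + 0) = (2*O)/O = 2)
b(M, n) = 0 (b(M, n) = -2 + (2 + M*0) = -2 + (2 + 0) = -2 + 2 = 0)
G(l) = 2*l/109 (G(l) = (l + l)/(107 + 2) = (2*l)/109 = (2*l)*(1/109) = 2*l/109)
G(-97) - (b(147, -102) - 1*(-9172)) = (2/109)*(-97) - (0 - 1*(-9172)) = -194/109 - (0 + 9172) = -194/109 - 1*9172 = -194/109 - 9172 = -999942/109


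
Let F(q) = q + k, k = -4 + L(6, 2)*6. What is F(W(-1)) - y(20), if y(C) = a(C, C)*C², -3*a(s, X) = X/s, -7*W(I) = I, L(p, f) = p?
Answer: 3475/21 ≈ 165.48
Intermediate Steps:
W(I) = -I/7
k = 32 (k = -4 + 6*6 = -4 + 36 = 32)
a(s, X) = -X/(3*s)
y(C) = -C²/3 (y(C) = (-C/(3*C))*C² = -C²/3)
F(q) = 32 + q (F(q) = q + 32 = 32 + q)
F(W(-1)) - y(20) = (32 - ⅐*(-1)) - (-1)*20²/3 = (32 + ⅐) - (-1)*400/3 = 225/7 - 1*(-400/3) = 225/7 + 400/3 = 3475/21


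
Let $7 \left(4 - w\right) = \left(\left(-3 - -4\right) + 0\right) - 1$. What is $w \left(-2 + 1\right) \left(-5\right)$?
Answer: $20$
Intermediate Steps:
$w = 4$ ($w = 4 - \frac{\left(\left(-3 - -4\right) + 0\right) - 1}{7} = 4 - \frac{\left(\left(-3 + 4\right) + 0\right) - 1}{7} = 4 - \frac{\left(1 + 0\right) - 1}{7} = 4 - \frac{1 - 1}{7} = 4 - 0 = 4 + 0 = 4$)
$w \left(-2 + 1\right) \left(-5\right) = 4 \left(-2 + 1\right) \left(-5\right) = 4 \left(-1\right) \left(-5\right) = \left(-4\right) \left(-5\right) = 20$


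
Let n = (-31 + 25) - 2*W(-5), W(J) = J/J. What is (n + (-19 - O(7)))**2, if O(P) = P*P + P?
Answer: 6889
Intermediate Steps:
W(J) = 1
O(P) = P + P**2 (O(P) = P**2 + P = P + P**2)
n = -8 (n = (-31 + 25) - 2*1 = -6 - 2 = -8)
(n + (-19 - O(7)))**2 = (-8 + (-19 - 7*(1 + 7)))**2 = (-8 + (-19 - 7*8))**2 = (-8 + (-19 - 1*56))**2 = (-8 + (-19 - 56))**2 = (-8 - 75)**2 = (-83)**2 = 6889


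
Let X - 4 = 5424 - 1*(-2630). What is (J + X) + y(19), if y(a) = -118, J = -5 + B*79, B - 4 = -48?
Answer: 4459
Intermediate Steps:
B = -44 (B = 4 - 48 = -44)
J = -3481 (J = -5 - 44*79 = -5 - 3476 = -3481)
X = 8058 (X = 4 + (5424 - 1*(-2630)) = 4 + (5424 + 2630) = 4 + 8054 = 8058)
(J + X) + y(19) = (-3481 + 8058) - 118 = 4577 - 118 = 4459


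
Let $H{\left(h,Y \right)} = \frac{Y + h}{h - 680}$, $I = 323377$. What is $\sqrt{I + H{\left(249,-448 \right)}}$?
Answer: $\frac{\sqrt{60070920666}}{431} \approx 568.66$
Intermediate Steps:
$H{\left(h,Y \right)} = \frac{Y + h}{-680 + h}$
$\sqrt{I + H{\left(249,-448 \right)}} = \sqrt{323377 + \frac{-448 + 249}{-680 + 249}} = \sqrt{323377 + \frac{1}{-431} \left(-199\right)} = \sqrt{323377 - - \frac{199}{431}} = \sqrt{323377 + \frac{199}{431}} = \sqrt{\frac{139375686}{431}} = \frac{\sqrt{60070920666}}{431}$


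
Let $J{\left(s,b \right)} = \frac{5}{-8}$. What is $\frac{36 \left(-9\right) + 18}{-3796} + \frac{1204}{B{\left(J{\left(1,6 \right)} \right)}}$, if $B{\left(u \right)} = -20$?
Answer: $- \frac{570533}{9490} \approx -60.119$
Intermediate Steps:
$J{\left(s,b \right)} = - \frac{5}{8}$ ($J{\left(s,b \right)} = 5 \left(- \frac{1}{8}\right) = - \frac{5}{8}$)
$\frac{36 \left(-9\right) + 18}{-3796} + \frac{1204}{B{\left(J{\left(1,6 \right)} \right)}} = \frac{36 \left(-9\right) + 18}{-3796} + \frac{1204}{-20} = \left(-324 + 18\right) \left(- \frac{1}{3796}\right) + 1204 \left(- \frac{1}{20}\right) = \left(-306\right) \left(- \frac{1}{3796}\right) - \frac{301}{5} = \frac{153}{1898} - \frac{301}{5} = - \frac{570533}{9490}$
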